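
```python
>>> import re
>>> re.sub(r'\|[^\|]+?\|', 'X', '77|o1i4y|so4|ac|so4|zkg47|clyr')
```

Matches: at [2:9] → '|o1i4y|'; at [12:16] → '|ac|'; at [19:26] → '|zkg47|'.
`sub` substitutes 'X' at each match site.

'77Xso4Xso4Xclyr'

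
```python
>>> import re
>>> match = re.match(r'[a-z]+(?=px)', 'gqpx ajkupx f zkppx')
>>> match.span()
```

(0, 2)

The `(?=…)`/`(?<=…)` assertion just peeks at neighbouring text; it doesn't advance the match position.
`re.match` only tries the pattern at the start of the string.
The match spans [0:2] → 'gq'.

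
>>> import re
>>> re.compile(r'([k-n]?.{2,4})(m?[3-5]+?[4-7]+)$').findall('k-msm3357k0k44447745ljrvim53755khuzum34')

[('khuzu', 'm34')]

2 groups means the one result is a tuple of 2 captured strings — 1 here.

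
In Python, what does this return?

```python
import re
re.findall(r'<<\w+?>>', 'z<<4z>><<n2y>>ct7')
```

['<<4z>>', '<<n2y>>']

`findall` yields the raw match text (2 of them) because the pattern has no groups.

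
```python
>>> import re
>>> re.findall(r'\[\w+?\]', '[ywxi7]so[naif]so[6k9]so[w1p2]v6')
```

Since nothing is captured, `findall` lists the 4 matched substrings directly.

['[ywxi7]', '[naif]', '[6k9]', '[w1p2]']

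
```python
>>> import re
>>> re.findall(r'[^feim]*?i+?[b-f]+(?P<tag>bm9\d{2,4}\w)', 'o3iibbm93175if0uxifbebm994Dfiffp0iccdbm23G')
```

['bm93175i', 'bm994D']

Pattern: zero or more of any character except [feim] (lazy), then one or more of the literal 'i' (lazy), then one or more of a character in [b-f]; then the literal 'bm9', then 2 to 4 of a digit, then a word character (captured as 'tag').
Walking the string: at [0:13] match 'o3iibbm93175i', group 1 = 'bm93175i'; at [14:27] match '0uxifbebm994D', group 1 = 'bm994D'.
`findall` collects group 1 from each match (2 total).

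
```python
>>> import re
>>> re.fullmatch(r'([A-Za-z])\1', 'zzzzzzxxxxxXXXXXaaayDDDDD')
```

None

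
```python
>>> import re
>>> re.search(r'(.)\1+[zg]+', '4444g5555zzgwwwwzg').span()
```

A backreference is literal: `\1` must see the identical characters the first group matched.
`re.search` tries every starting position until one works.
The match spans [0:5] → '4444g'.
Captured: group 1 = '4'.

(0, 5)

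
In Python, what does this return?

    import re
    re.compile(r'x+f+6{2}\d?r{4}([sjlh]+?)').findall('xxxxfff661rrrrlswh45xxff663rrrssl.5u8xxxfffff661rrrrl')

['l', 'l']

Because there's exactly one group, `findall` drops the full match and keeps group 1 from each hit.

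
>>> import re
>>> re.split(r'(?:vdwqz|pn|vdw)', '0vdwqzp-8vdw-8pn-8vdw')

Alternation isn't longest-match — the leftmost alternative that fits at this position is chosen.
Splitting on the pattern gives 5 pieces.

['0', 'p-8', '-8', '-8', '']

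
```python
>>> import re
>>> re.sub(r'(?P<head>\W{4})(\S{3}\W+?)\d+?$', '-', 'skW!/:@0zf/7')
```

Pattern: exactly 4 of a non-word character (captured as 'head'); then exactly 3 of a non-whitespace character, then one or more of a non-word character (lazy) (captured); then one or more of a digit (lazy); then anchored at the end.
Matches: at [3:12] → '!/:@0zf/7'.
Each match is replaced by '-'.

'skW-'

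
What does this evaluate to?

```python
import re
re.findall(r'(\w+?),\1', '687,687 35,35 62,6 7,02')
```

['687', '35']

`\1` is not a pattern — it's the concrete string captured by group 1, re-applied verbatim.
One capturing group, so `findall` returns just the captured substring from each match — 2 in all.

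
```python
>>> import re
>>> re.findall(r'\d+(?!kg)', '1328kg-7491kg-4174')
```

`(?!…)`/`(?<!…)` only lets a position through if the neighbouring text does NOT match; no characters are consumed.
Matches: at [0:3] → '132'; at [7:10] → '749'; at [14:18] → '4174'.
Since nothing is captured, `findall` lists the 3 matched substrings directly.

['132', '749', '4174']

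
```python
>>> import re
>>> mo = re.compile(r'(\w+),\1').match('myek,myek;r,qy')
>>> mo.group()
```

'myek,myek'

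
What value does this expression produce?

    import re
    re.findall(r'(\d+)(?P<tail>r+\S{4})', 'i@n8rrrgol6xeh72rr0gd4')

Pattern: one or more of a digit (captured); then one or more of the literal 'r', then exactly 4 of a non-whitespace character (captured as 'tail').
Scanning left to right: at [3:11] match '8rrrgol6', groups = ('8', 'rrrgol6'); at [14:22] match '72rr0gd4', groups = ('72', 'rr0gd4').
2 groups means each result is a tuple of 2 captured strings — 2 here.

[('8', 'rrrgol6'), ('72', 'rr0gd4')]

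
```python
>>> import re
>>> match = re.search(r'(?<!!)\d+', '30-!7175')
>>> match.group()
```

'30'

A negative assertion filters positions out without eating any characters.
`search` walks the string left to right and returns the first match it finds.
The match spans [0:2] → '30'.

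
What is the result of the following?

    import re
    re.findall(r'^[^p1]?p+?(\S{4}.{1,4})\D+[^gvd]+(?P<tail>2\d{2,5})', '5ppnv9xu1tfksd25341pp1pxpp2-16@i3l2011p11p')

This matches anchored at the start of the string; then optionally any character except [p1], then one or more of the literal 'p' (lazy); then exactly 4 of a non-whitespace character, then 1 to 4 of any character (captured); then one or more of a non-digit, then one or more of any character except [gvd]; then a literal '2', then 2 to 5 of a digit (captured as 'tail').
Because the quantifier is non-greedy, it stops expanding at the earliest point where the rest of the pattern can succeed.
Scanning left to right: at [0:38] match '5ppnv9xu1tfksd25341pp1pxpp2-16@i3l2011', groups = ('pnv9xu1t', '2011').
With 2 capturing groups, `findall` returns a 2-tuple per match.

[('pnv9xu1t', '2011')]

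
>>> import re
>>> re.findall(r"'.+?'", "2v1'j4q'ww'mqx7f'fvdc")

Matches: at [3:8] → "'j4q'"; at [10:17] → "'mqx7f'".
With no groups in the pattern, `findall` gives back each whole match — 2 here.

["'j4q'", "'mqx7f'"]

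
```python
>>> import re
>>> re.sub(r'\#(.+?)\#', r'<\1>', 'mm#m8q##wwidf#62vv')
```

'mm<m8q><wwidf>62vv'

A `+?`/`*?`/`{m,n}?` starts at its minimum and grows only as far as needed for what follows to match.
`\1` in the replacement pulls in group 1's text for each match.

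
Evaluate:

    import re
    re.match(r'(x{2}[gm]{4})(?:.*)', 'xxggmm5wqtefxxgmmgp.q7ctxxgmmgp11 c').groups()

('xxggmm',)

Pattern: exactly 2 of a literal 'x', then exactly 4 of one of [gm] (captured); then zero or more of any character (non-capturing group).
`match` is anchored at position 0; if the pattern doesn't fit there, it returns None.
The match spans [0:35] → 'xxggmm5wqtefxxgmmgp.q7ctxxgmmgp11 c'.
Captured: group 1 = 'xxggmm'.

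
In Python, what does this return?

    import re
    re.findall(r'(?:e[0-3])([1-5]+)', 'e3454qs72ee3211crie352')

['454', '211', '52']

This matches the literal 'e', then a character in [0-3] (non-capturing group); then one or more of a character in [1-5] (captured).
Matches: at [0:5] match 'e3454', group 1 = '454'; at [10:15] match 'e3211', group 1 = '211'; at [18:22] match 'e352', group 1 = '52'.
With a single group, `findall` returns only what that group captured — 3 items.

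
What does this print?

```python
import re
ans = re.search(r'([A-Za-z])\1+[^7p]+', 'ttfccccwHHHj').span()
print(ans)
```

(0, 12)

The backreference `\1` re-matches whatever the first group consumed, character for character.
`re.search` tries every starting position until one works.
The match spans [0:12] → 'ttfccccwHHHj'.
Captured: group 1 = 't'.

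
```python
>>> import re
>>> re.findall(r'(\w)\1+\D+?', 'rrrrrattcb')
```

After group 1 captures some text, `\1` only succeeds where that same text appears again.
`findall` collects group 1 from each match (2 total).

['r', 't']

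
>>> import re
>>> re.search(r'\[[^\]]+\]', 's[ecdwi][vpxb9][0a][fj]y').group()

The match spans [1:8] → '[ecdwi]'.

'[ecdwi]'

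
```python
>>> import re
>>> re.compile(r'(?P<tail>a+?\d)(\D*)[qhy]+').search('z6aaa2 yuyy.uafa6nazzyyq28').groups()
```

The pattern matches one or more of the literal 'a' (lazy), then a digit (captured as 'tail'); then zero or more of a non-digit (captured); then one or more of one of [qhy].
`search` walks the string left to right and returns the first match it finds.
The match spans [2:11] → 'aaa2 yuyy'.
Captured: group 1 = 'aaa2', group 2 = ' yuy'.

('aaa2', ' yuy')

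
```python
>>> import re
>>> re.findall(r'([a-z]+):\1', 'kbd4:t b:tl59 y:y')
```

['y']

A backreference is literal: `\1` must see the identical characters the first group matched.
Walking the string: at [14:17] match 'y:y', group 1 = 'y'.
`findall` collects group 1 from the one match (1 total).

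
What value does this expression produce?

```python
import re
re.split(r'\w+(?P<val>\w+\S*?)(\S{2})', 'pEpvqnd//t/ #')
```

A `+?`/`*?`/`{m,n}?` starts at its minimum and grows only as far as needed for what follows to match.
With a capturing group present, the delimiter's captured portion is kept in the result list.

['', 'd', '//', 't/ #']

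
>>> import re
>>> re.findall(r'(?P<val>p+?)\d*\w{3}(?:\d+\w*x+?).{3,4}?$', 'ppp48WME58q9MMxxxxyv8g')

Pattern: one or more of a literal 'p' (lazy) (captured as 'val'); then zero or more of a digit, then exactly 3 of a word character; then one or more of a digit, then zero or more of a word character, then one or more of the literal 'x' (lazy) (non-capturing group); then 3 to 4 of any character (lazy); then anchored at the end.
Because the quantifier is non-greedy, it stops expanding at the earliest point where the rest of the pattern can succeed.
Matches: at [0:22] match 'ppp48WME58q9MMxxxxyv8g', group 1 = 'p'.
With a single group, `findall` returns only what that group captured — 1 item.

['p']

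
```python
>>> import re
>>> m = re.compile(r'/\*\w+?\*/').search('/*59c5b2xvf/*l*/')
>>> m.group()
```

The match spans [11:16] → '/*l*/'.

'/*l*/'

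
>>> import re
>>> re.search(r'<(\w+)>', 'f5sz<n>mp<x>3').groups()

('n',)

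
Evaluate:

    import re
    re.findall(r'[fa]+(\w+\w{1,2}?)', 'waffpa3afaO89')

['pa3afaO89']

Pattern: one or more of one of [fa]; then one or more of a word character, then 1 to 2 of a word character (lazy) (captured).
With a single group, `findall` returns only what that group captured — 1 item.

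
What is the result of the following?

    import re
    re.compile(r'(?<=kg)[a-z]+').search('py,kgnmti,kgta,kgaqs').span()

The positive lookaround only admits positions where the adjacent text matches; those characters stay outside the span.
`search` walks the string left to right and returns the first match it finds.
The match spans [5:9] → 'nmti'.

(5, 9)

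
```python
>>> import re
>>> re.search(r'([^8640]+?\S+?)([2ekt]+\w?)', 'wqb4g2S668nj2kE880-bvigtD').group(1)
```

The match spans [0:7] → 'wqb4g2S'.
Captured: group 1 = 'wqb4g', group 2 = '2S'.

'wqb4g'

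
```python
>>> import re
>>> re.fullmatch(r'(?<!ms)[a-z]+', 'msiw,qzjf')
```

A negative assertion filters positions out without eating any characters.
For `fullmatch`, every character of the input must be accounted for by the pattern.
Here the pattern can't cover the whole string, so the call returns None.

None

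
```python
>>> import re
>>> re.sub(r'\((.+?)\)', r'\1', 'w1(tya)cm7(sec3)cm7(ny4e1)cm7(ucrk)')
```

'w1tyacm7sec3cm7ny4e1cm7ucrk'

With the lazy modifier that quantifier settles for the fewest repetitions that let the rest of the pattern succeed (the atoms after it are unaffected and can still be greedy).
Matches: at [2:7] → '(tya)'; at [10:16] → '(sec3)'; at [19:26] → '(ny4e1)'; at [29:35] → '(ucrk)'.
`\1` in the replacement pulls in group 1's text for each match.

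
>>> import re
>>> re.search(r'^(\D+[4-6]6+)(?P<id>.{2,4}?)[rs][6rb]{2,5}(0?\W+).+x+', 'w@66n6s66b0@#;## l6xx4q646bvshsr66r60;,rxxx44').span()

(0, 43)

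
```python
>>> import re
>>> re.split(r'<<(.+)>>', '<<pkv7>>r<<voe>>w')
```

['', 'pkv7>>r<<voe', 'w']

Matches to split on: at [0:16] → '<<pkv7>>r<<voe>>'.
With a capturing group present, the delimiter's captured portion is kept in the result list.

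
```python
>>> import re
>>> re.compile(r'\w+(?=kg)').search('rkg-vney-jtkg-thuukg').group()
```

'r'

The lookaround is zero-width — it requires the adjacent text to match without consuming it, so the asserted text isn't part of the match.
`re.search` scans for the first position where the pattern succeeds.
The match spans [0:1] → 'r'.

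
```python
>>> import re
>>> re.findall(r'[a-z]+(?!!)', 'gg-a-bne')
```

['gg', 'a', 'bne']

`(?!…)`/`(?<!…)` only lets a position through if the neighbouring text does NOT match; no characters are consumed.
Matches: at [0:2] → 'gg'; at [3:4] → 'a'; at [5:8] → 'bne'.
`findall` yields the raw match text (3 of them) because the pattern has no groups.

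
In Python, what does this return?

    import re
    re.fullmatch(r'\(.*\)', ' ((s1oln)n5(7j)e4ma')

`re.fullmatch` requires the pattern to consume the entire string.
Here the pattern can't cover the whole string, so the call returns None.

None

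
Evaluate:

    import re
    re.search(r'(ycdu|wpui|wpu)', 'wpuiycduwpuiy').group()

Alternation tries branches left to right and keeps the first one that lets the overall match succeed at that position.
`search` walks the string left to right and returns the first match it finds.
The match spans [0:4] → 'wpui'.
Captured: group 1 = 'wpui'.

'wpui'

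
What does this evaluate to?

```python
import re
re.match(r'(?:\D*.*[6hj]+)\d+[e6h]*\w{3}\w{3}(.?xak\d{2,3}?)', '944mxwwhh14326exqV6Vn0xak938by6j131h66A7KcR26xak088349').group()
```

`re.match` won't scan ahead — the pattern has to work from the very first character.
The match spans [0:50] → '944mxwwhh14326exqV6Vn0xak938by6j131h66A7KcR26xak08'.

'944mxwwhh14326exqV6Vn0xak938by6j131h66A7KcR26xak08'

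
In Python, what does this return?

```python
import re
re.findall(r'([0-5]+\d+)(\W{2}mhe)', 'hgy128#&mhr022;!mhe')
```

[('022', ';!mhe')]

`findall` packs the 2 group values into a tuple for every match.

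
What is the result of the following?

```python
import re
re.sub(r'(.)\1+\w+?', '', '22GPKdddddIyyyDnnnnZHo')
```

'PKHo'

The backreference `\1` re-matches whatever the first group consumed, character for character.
Each match is replaced by ''.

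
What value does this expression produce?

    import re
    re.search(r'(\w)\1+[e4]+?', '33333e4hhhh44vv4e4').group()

`\1` has to match the exact text group 1 already captured.
`search` walks the string left to right and returns the first match it finds.
The match spans [0:6] → '33333e'.
Captured: group 1 = '3'.

'33333e'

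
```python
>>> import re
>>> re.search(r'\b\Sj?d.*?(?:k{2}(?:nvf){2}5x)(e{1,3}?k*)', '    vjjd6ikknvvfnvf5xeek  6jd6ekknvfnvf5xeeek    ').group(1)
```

'e'

The pattern matches a word boundary (`\b`, zero-width); then a non-whitespace character, then optionally the literal 'j'; then a literal 'd', then zero or more of any character (lazy); then exactly 2 of a literal 'k', then the literal 'nvf' repeated 2 times, then the literal '5x' (non-capturing group); then 1 to 3 of a literal 'e' (lazy), then zero or more of the literal 'k' (captured).
A `+?`/`*?`/`{m,n}?` starts at its minimum and grows only as far as needed for what follows to match.
`re.search` scans for the first position where the pattern succeeds.
The match spans [26:42] → '6jd6ekknvfnvf5xe'.
Captured: group 1 = 'e'.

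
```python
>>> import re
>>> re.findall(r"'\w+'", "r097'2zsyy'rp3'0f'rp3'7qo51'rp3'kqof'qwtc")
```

["'2zsyy'", "'0f'", "'7qo51'", "'kqof'"]

Since nothing is captured, `findall` lists the 4 matched substrings directly.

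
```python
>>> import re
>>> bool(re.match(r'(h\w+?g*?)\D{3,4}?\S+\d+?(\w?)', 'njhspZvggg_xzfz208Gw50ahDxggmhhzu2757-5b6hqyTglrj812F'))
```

Pattern: the literal 'h', then one or more of a word character (lazy), then zero or more of the literal 'g' (lazy) (captured); then 3 to 4 of a non-digit (lazy), then one or more of a non-whitespace character, then one or more of a digit (lazy); then optionally a word character (captured).
With `match`, the pattern is implicitly anchored at the beginning.
Here position 0 doesn't satisfy it, so the call returns None, and `bool(None)` is False.

False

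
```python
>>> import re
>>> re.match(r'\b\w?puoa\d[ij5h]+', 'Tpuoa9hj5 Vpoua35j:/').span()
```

(0, 9)

`re.match` won't scan ahead — the pattern has to work from the very first character.
The match spans [0:9] → 'Tpuoa9hj5'.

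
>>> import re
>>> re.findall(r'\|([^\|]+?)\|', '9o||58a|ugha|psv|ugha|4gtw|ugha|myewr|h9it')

['58a', 'psv', '4gtw', 'myewr']

Scanning left to right: at [3:8] match '|58a|', group 1 = '58a'; at [12:17] match '|psv|', group 1 = 'psv'; at [21:27] match '|4gtw|', group 1 = '4gtw'; at [31:38] match '|myewr|', group 1 = 'myewr'.
`findall` collects group 1 from each match (4 total).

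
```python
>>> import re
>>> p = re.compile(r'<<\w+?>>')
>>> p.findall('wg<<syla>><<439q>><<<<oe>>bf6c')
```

['<<syla>>', '<<439q>>', '<<oe>>']

Scanning left to right: at [2:10] → '<<syla>>'; at [10:18] → '<<439q>>'; at [20:26] → '<<oe>>'.
No capturing groups, so `findall` returns the 3 full match strings.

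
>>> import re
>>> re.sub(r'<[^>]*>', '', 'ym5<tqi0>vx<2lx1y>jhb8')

Matches: at [3:9] → '<tqi0>'; at [11:18] → '<2lx1y>'.
Every occurrence is swapped for ''.

'ym5vxjhb8'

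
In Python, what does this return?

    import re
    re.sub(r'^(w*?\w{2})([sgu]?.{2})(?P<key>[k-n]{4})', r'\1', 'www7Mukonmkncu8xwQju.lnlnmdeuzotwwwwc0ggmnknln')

'www7Mcu8xwQju.lnlnmdeuzotwwwwc0ggmnknln'

Pattern: anchored at the start of the string; then zero or more of a literal 'w' (lazy), then exactly 2 of a word character (captured); then optionally one of [sgu], then exactly 2 of any character (captured); then exactly 4 of a character in [k-n] (captured as 'key').
Matches: at [0:12] → 'www7Mukonmkn'.
Each match is replaced using the text its own group 1 captured.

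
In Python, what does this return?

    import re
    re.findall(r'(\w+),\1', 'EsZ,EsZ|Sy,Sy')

['EsZ', 'Sy']

`\1` has to match the exact text group 1 already captured.
With a single group, `findall` returns only what that group captured — 2 items.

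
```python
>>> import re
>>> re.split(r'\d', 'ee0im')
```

['ee', 'im']

This matches a digit.
Matches to split on: at [2:3] → '0'.
The string is cut at each match, leaving 2 pieces.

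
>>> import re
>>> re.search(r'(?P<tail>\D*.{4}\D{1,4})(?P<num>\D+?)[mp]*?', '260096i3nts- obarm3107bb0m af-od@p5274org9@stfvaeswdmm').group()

'96i3nts- '

This matches zero or more of a non-digit, then exactly 4 of any character, then 1 to 4 of a non-digit (captured as 'tail'); then one or more of a non-digit (lazy) (captured as 'num'); then zero or more of one of [mp] (lazy).
The match spans [4:13] → '96i3nts- '.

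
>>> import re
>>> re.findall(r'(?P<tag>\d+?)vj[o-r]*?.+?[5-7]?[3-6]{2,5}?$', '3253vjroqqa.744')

['3253']

This matches one or more of a digit (lazy) (captured as 'tag'); then the literal 'vj', then zero or more of a character in [o-r] (lazy), then one or more of any character (lazy); then optionally a character in [5-7], then 2 to 5 of a character in [3-6] (lazy); then anchored at the end.
`findall` collects group 1 from the one match (1 total).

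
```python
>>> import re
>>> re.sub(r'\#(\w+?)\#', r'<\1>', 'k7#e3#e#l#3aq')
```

Matches: at [2:6] → '#e3#'; at [7:10] → '#l#'.
Each match is replaced using the text its own group 1 captured.

'k7<e3>e<l>3aq'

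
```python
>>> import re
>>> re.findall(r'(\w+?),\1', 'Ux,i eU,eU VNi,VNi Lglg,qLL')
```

`\1` has to match the exact text group 1 already captured.
One capturing group, so `findall` returns just the captured substring from each match — 2 in all.

['eU', 'VNi']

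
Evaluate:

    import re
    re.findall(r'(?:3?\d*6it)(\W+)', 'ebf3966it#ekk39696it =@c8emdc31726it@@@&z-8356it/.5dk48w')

['#', ' =@', '@@@&', '/.']

The pattern matches optionally the literal '3', then zero or more of a digit, then the literal '6it' (non-capturing group); then one or more of a non-word character (captured).
Walking the string: at [3:10] match '3966it#', group 1 = '#'; at [13:23] match '39696it =@', group 1 = ' =@'; at [29:40] match '31726it@@@&', group 1 = '@@@&'; at [42:50] match '8356it/.', group 1 = '/.'.
With a single group, `findall` returns only what that group captured — 4 items.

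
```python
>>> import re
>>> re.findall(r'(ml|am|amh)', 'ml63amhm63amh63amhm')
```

['ml', 'am', 'am', 'am']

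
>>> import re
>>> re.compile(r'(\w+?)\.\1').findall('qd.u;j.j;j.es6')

['j']

After group 1 captures some text, `\1` only succeeds where that same text appears again.
With a single group, `findall` returns only what that group captured — 1 item.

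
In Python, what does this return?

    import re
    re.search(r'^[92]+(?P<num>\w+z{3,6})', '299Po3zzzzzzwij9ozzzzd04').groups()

Pattern: anchored at the start of the string; then one or more of one of [92]; then one or more of a word character, then 3 to 6 of the literal 'z' (captured as 'num').
`search` walks the string left to right and returns the first match it finds.
The match spans [0:21] → '299Po3zzzzzzwij9ozzzz'.
Captured: group 1 = 'Po3zzzzzzwij9ozzzz'.

('Po3zzzzzzwij9ozzzz',)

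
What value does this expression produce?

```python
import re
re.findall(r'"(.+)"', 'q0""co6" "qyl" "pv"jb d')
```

Scanning left to right: at [2:19] match '""co6" "qyl" "pv"', group 1 = '"co6" "qyl" "pv'.
Because there's exactly one group, `findall` drops the full match and keeps group 1 from the one hit.

['"co6" "qyl" "pv']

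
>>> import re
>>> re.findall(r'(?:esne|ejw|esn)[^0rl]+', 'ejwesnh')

Matches: at [0:7] → 'ejwesnh'.
Since nothing is captured, `findall` lists the 1 matched substring directly.

['ejwesnh']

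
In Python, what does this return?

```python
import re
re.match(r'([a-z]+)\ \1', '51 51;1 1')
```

`re.match` only tries the pattern at the start of the string.
Here the pattern fails at index 0, so the call returns None.

None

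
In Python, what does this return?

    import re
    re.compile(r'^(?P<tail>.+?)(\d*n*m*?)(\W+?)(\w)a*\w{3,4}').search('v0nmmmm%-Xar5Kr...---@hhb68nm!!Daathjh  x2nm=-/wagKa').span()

(0, 15)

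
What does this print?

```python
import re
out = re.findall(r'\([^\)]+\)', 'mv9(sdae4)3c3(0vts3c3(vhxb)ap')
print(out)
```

['(sdae4)', '(0vts3c3(vhxb)']

With no groups in the pattern, `findall` gives back each whole match — 2 here.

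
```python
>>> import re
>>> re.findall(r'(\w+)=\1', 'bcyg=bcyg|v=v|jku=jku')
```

`\1` is not a pattern — it's the concrete string captured by group 1, re-applied verbatim.
Matches: at [0:9] match 'bcyg=bcyg', group 1 = 'bcyg'; at [10:13] match 'v=v', group 1 = 'v'; at [14:21] match 'jku=jku', group 1 = 'jku'.
`findall` collects group 1 from each match (3 total).

['bcyg', 'v', 'jku']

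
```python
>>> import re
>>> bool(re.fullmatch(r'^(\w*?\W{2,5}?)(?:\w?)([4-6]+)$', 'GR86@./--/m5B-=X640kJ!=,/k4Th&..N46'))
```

False

The pattern matches anchored at the start of the string; then zero or more of a word character (lazy), then 2 to 5 of a non-word character (lazy) (captured); then optionally a word character (non-capturing group); then one or more of a character in [4-6] (captured); then anchored at the end.
`fullmatch` succeeds only if the pattern covers the string from start to end.
Here there's no way to consume every character, so the call returns None, and `bool(None)` is False.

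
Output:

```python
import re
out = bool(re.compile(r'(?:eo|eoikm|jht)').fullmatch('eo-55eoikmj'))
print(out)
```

`re.fullmatch` is like wrapping the pattern in `^…$` (in single-line mode).
Here there's no way to consume every character, so the call returns None, and `bool(None)` is False.

False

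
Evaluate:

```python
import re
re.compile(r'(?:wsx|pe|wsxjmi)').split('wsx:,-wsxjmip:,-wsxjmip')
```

['', ':,-', 'jmip:,-', 'jmip']

Alternation isn't longest-match — the leftmost alternative that fits at this position is chosen.
Matches to split on: at [0:3] → 'wsx'; at [6:9] → 'wsx'; at [16:19] → 'wsx'.
The string is cut at each match, leaving 4 pieces.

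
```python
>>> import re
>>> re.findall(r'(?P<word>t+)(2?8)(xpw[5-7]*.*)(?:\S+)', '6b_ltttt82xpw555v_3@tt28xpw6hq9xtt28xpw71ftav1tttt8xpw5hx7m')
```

[('tt', '28', 'xpw6hq9xtt28xpw71ftav1tttt8xpw5hx7')]

Pattern: one or more of a literal 't' (captured as 'word'); then optionally the literal '2', then a literal '8' (captured); then the literal 'xpw', then zero or more of a character in [5-7], then zero or more of any character (captured); then one or more of a non-whitespace character (non-capturing group).
Scanning left to right: at [20:59] match 'tt28xpw6hq9xtt28xpw71ftav1tttt8xpw5hx7m', groups = ('tt', '28', 'xpw6hq9xtt28xpw71ftav1tttt8xpw5hx7').
With 3 capturing groups, `findall` returns a 3-tuple per match.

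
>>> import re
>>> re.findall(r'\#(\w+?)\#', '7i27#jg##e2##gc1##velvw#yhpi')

['jg', 'e2', 'gc1', 'velvw']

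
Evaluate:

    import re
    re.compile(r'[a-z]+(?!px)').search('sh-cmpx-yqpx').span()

Because the assertion is negative and zero-width, positions next to the forbidden text are skipped.
The match spans [0:2] → 'sh'.

(0, 2)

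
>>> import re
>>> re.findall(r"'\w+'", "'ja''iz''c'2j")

["'ja'", "'iz'", "'c'"]

Matches: at [0:4] → "'ja'"; at [4:8] → "'iz'"; at [8:11] → "'c'".
Since nothing is captured, `findall` lists the 3 matched substrings directly.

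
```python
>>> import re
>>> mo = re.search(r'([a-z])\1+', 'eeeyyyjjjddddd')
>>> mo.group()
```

'eee'

`\1` is not a pattern — it's the concrete string captured by group 1, re-applied verbatim.
Unlike `match`, `search` isn't anchored — it looks for the pattern anywhere in the string.
The match spans [0:3] → 'eee'.
Captured: group 1 = 'e'.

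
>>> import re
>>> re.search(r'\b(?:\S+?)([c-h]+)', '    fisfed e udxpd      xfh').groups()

('fed',)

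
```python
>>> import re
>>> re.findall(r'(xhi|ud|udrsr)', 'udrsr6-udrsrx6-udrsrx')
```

The regex engine tests alternatives in the order written; an earlier branch that matches wins even if a later one would match more.
Scanning left to right: at [0:2] match 'ud', group 1 = 'ud'; at [7:9] match 'ud', group 1 = 'ud'; at [15:17] match 'ud', group 1 = 'ud'.
`findall` collects group 1 from each match (3 total).

['ud', 'ud', 'ud']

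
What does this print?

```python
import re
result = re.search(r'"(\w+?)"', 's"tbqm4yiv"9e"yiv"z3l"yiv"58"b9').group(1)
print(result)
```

tbqm4yiv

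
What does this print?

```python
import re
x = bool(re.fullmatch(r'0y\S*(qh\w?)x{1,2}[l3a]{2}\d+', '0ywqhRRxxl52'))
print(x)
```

`fullmatch` succeeds only if the pattern covers the string from start to end.
Here the string isn't matched end-to-end, so the call returns None, and `bool(None)` is False.

False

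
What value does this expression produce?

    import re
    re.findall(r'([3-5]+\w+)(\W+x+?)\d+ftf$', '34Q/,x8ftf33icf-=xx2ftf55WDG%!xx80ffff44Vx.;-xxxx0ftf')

[('44Vx', '.;-xxxx')]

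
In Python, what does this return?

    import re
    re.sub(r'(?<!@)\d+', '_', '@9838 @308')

'@9_ @3_'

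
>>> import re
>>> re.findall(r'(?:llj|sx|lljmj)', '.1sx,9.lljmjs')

`|` is ordered: at each position the engine commits to the first alternative that works.
Walking the string: at [2:4] → 'sx'; at [7:10] → 'llj'.
No capturing groups, so `findall` returns the 2 full match strings.

['sx', 'llj']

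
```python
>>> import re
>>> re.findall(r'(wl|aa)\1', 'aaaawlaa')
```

['aa']

A backreference is literal: `\1` must see the identical characters the first group matched.
Scanning left to right: at [0:4] match 'aaaa', group 1 = 'aa'.
`findall` collects group 1 from the one match (1 total).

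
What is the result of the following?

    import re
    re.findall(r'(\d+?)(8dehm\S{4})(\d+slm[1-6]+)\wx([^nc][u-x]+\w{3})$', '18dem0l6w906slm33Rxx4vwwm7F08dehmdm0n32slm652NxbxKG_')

Pattern: one or more of a digit (lazy) (captured); then the literal '8de', then the literal 'hm', then exactly 4 of a non-whitespace character (captured); then one or more of a digit, then the literal 'slm', then one or more of a character in [1-6] (captured); then a word character, then the literal 'x'; then any character except [nc], then one or more of a character in [u-x], then exactly 3 of a word character (captured); then anchored at the end.
Walking the string: at [27:52] match '08dehmdm0n32slm652NxbxKG_', groups = ('0', '8dehmdm0n', '32slm652', 'bxKG_').
With 4 capturing groups, `findall` returns a 4-tuple per match.

[('0', '8dehmdm0n', '32slm652', 'bxKG_')]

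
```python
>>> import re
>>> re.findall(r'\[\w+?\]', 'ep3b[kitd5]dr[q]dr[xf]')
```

Scanning left to right: at [4:11] → '[kitd5]'; at [13:16] → '[q]'; at [18:22] → '[xf]'.
No capturing groups, so `findall` returns the 3 full match strings.

['[kitd5]', '[q]', '[xf]']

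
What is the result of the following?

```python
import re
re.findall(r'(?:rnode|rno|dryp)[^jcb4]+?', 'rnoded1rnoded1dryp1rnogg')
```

`|` is ordered: at each position the engine commits to the first alternative that works.
Since nothing is captured, `findall` lists the 4 matched substrings directly.

['rnoded', 'rnoded', 'dryp1', 'rnog']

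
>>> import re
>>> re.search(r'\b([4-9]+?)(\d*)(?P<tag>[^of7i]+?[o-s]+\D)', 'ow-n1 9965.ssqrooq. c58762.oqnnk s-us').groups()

('9', '965', '.ssqrooq.')

The match spans [6:19] → '9965.ssqrooq.'.
Captured: group 1 = '9', group 2 = '965', group 3 = '.ssqrooq.'.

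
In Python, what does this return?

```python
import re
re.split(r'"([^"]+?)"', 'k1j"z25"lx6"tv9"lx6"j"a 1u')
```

['k1j', 'z25', 'lx6', 'tv9', 'lx6', 'j', 'a 1u']

With a capturing group present, the delimiter's captured portion is kept in the result list.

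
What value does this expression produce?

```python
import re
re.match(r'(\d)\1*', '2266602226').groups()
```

('2',)

A backreference is literal: `\1` must see the identical characters the first group matched.
`re.match` won't scan ahead — the pattern has to work from the very first character.
The match spans [0:2] → '22'.
Captured: group 1 = '2'.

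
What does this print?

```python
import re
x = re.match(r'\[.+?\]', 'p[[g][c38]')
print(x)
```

None

`match` is anchored at position 0; if the pattern doesn't fit there, it returns None.
Here the pattern fails at index 0, so the call returns None.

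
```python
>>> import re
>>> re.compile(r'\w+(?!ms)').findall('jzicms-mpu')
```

Because the assertion is negative and zero-width, positions next to the forbidden text are skipped.
Since nothing is captured, `findall` lists the 2 matched substrings directly.

['jzicms', 'mpu']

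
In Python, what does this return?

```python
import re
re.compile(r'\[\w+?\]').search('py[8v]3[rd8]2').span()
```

The match spans [2:6] → '[8v]'.

(2, 6)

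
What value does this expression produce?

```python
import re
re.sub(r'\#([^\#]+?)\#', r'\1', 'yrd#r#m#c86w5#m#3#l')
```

'yrdrmc86w5m3l'

Matches: at [3:6] → '#r#'; at [7:14] → '#c86w5#'; at [15:18] → '#3#'.
`\1` in the replacement pulls in group 1's text for each match.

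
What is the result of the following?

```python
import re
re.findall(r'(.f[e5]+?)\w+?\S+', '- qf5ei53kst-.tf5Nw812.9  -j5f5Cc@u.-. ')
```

['qf5', '5f5']

With the lazy modifier that quantifier settles for the fewest repetitions that let the rest of the pattern succeed (the atoms after it are unaffected and can still be greedy).
Because there's exactly one group, `findall` drops the full match and keeps group 1 from each hit.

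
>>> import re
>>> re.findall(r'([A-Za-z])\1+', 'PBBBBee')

The backreference `\1` re-matches whatever the first group consumed, character for character.
With a single group, `findall` returns only what that group captured — 2 items.

['B', 'e']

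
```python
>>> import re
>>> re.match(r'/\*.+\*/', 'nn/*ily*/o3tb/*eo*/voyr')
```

`match` is anchored at position 0; if the pattern doesn't fit there, it returns None.
Here the string doesn't start with a match, so the call returns None.

None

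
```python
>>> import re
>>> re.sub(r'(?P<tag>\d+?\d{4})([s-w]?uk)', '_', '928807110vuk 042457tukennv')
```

Pattern: one or more of a digit (lazy), then exactly 4 of a digit (captured as 'tag'); then optionally a character in [s-w], then the literal 'uk' (captured).
Matches: at [0:12] → '928807110vuk'; at [13:22] → '042457tuk'.
Each match is replaced by '_'.

'_ _ennv'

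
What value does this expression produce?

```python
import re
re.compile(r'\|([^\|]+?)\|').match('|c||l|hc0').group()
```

'|c|'

With `match`, the pattern is implicitly anchored at the beginning.
The match spans [0:3] → '|c|'.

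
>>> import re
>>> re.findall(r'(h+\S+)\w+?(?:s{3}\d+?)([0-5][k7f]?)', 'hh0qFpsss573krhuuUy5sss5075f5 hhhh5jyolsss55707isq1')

Pattern: one or more of the literal 'h', then one or more of a non-whitespace character (captured); then one or more of a word character (lazy); then exactly 3 of the literal 's', then one or more of a digit (lazy) (non-capturing group); then a character in [0-5], then optionally one of [k7f] (captured).
Matches: at [0:26] match 'hh0qFpsss573krhuuUy5sss507', groups = ('hh0qFpsss573krhuuUy', '07'); at [30:45] match 'hhhh5jyolsss557', groups = ('hhhh5jyo', '57').
`findall` packs the 2 group values into a tuple for every match.

[('hh0qFpsss573krhuuUy', '07'), ('hhhh5jyo', '57')]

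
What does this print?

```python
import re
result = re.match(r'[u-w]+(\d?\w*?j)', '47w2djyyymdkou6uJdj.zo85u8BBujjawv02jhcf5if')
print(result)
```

This matches one or more of a character in [u-w]; then optionally a digit, then zero or more of a word character (lazy), then the literal 'j' (captured).
With `match`, the pattern is implicitly anchored at the beginning.
Here the pattern fails at index 0, so the call returns None.

None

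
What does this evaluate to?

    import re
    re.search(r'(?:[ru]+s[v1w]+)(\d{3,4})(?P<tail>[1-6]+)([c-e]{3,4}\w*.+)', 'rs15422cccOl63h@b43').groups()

('542', '2', 'cccOl63h@b43')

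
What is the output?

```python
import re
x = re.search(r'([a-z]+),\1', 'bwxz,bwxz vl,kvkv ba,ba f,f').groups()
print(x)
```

A backreference is literal: `\1` must see the identical characters the first group matched.
Unlike `match`, `search` isn't anchored — it looks for the pattern anywhere in the string.
The match spans [0:9] → 'bwxz,bwxz'.
Captured: group 1 = 'bwxz'.

('bwxz',)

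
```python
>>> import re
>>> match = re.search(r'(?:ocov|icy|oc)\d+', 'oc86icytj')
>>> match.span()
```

`search` walks the string left to right and returns the first match it finds.
The match spans [0:4] → 'oc86'.

(0, 4)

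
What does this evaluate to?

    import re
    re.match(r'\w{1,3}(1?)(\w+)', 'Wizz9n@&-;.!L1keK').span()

(0, 6)

`re.match` won't scan ahead — the pattern has to work from the very first character.
The match spans [0:6] → 'Wizz9n'.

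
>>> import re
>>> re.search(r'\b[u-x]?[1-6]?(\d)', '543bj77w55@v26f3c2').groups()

Pattern: a word boundary (`\b`, zero-width); then optionally a character in [u-x], then optionally a character in [1-6]; then a digit (captured).
`re.search` tries every starting position until one works.
The match spans [0:2] → '54'.
Captured: group 1 = '4'.

('4',)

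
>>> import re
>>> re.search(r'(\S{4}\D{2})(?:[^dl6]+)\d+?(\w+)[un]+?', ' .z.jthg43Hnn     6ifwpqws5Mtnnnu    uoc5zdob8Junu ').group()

'.z.jthg43Hnn     6ifwpqws5Mtnnnu'

The match spans [1:33] → '.z.jthg43Hnn     6ifwpqws5Mtnnnu'.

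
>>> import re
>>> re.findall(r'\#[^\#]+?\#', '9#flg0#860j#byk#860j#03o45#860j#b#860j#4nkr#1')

Matches: at [1:7] → '#flg0#'; at [11:16] → '#byk#'; at [20:27] → '#03o45#'; at [31:34] → '#b#'; at [38:44] → '#4nkr#'.
`findall` yields the raw match text (5 of them) because the pattern has no groups.

['#flg0#', '#byk#', '#03o45#', '#b#', '#4nkr#']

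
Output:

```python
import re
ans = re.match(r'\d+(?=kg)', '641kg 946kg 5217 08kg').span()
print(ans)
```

Lookahead/lookbehind check context without consuming it, so the matched span excludes the asserted characters.
`re.match` only tries the pattern at the start of the string.
The match spans [0:3] → '641'.

(0, 3)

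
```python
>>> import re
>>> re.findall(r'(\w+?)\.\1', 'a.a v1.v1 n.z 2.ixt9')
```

['a', 'v1']

A backreference is literal: `\1` must see the identical characters the first group matched.
`findall` collects group 1 from each match (2 total).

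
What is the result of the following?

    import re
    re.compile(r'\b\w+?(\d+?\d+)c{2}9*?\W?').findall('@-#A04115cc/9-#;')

['04115']

A `+?`/`*?`/`{m,n}?` starts at its minimum and grows only as far as needed for what follows to match.
With a single group, `findall` returns only what that group captured — 1 item.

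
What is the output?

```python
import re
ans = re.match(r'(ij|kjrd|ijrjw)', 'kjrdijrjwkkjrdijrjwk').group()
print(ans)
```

kjrd

`match` is anchored at position 0; if the pattern doesn't fit there, it returns None.
The match spans [0:4] → 'kjrd'.
Captured: group 1 = 'kjrd'.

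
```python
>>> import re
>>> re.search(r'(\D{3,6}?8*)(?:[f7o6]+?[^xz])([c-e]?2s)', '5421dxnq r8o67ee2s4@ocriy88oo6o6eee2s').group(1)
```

Pattern: 3 to 6 of a non-digit (lazy), then zero or more of a literal '8' (captured); then one or more of one of [f7o6] (lazy), then any character except [xz] (non-capturing group); then optionally a character in [c-e], then the literal '2s' (captured).
Unlike `match`, `search` isn't anchored — it looks for the pattern anywhere in the string.
The match spans [4:18] → 'dxnq r8o67ee2s'.
Captured: group 1 = 'dxnq r8', group 2 = 'e2s'.

'dxnq r8'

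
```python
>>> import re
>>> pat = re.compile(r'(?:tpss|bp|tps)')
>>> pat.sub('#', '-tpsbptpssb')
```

The regex engine tests alternatives in the order written; an earlier branch that matches wins even if a later one would match more.
Every occurrence is swapped for '#'.

'-###b'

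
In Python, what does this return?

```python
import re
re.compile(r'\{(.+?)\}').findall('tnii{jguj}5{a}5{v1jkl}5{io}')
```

Walking the string: at [4:10] match '{jguj}', group 1 = 'jguj'; at [11:14] match '{a}', group 1 = 'a'; at [15:22] match '{v1jkl}', group 1 = 'v1jkl'; at [23:27] match '{io}', group 1 = 'io'.
One capturing group, so `findall` returns just the captured substring from each match — 4 in all.

['jguj', 'a', 'v1jkl', 'io']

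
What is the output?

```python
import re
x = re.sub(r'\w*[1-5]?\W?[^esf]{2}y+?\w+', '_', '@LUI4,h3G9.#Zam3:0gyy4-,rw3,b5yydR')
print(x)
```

@LUI4,h3G9.#_-,_

The pattern matches zero or more of a word character, then optionally a character in [1-5], then optionally a non-word character; then exactly 2 of any character except [esf], then one or more of the literal 'y' (lazy), then one or more of a word character.
Each match is replaced by '_'.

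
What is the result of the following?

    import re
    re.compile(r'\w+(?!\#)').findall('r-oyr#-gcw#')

['r', 'oy', 'gc']

`(?!…)`/`(?<!…)` only lets a position through if the neighbouring text does NOT match; no characters are consumed.
No capturing groups, so `findall` returns the 3 full match strings.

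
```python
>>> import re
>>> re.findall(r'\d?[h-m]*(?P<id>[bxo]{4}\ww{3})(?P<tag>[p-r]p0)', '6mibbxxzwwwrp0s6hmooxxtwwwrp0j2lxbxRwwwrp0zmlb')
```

[('bbxxzwww', 'rp0'), ('ooxxtwww', 'rp0')]

The pattern matches optionally a digit, then zero or more of a character in [h-m]; then exactly 4 of one of [bxo], then a word character, then exactly 3 of a literal 'w' (captured as 'id'); then a character in [p-r], then the literal 'p0' (captured as 'tag').
2 groups means each result is a tuple of 2 captured strings — 2 here.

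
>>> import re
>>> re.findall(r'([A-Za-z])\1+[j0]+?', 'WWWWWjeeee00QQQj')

['W', 'e', 'Q']

The backreference `\1` re-matches whatever the first group consumed, character for character.
Scanning left to right: at [0:6] match 'WWWWWj', group 1 = 'W'; at [6:11] match 'eeee0', group 1 = 'e'; at [12:16] match 'QQQj', group 1 = 'Q'.
Because there's exactly one group, `findall` drops the full match and keeps group 1 from each hit.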